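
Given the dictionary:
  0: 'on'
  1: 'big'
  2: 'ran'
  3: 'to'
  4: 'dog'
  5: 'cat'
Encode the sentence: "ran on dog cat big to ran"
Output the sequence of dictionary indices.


Look up each word in the dictionary:
  'ran' -> 2
  'on' -> 0
  'dog' -> 4
  'cat' -> 5
  'big' -> 1
  'to' -> 3
  'ran' -> 2

Encoded: [2, 0, 4, 5, 1, 3, 2]


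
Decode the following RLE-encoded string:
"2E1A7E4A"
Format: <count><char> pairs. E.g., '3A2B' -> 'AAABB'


Expanding each <count><char> pair:
  2E -> 'EE'
  1A -> 'A'
  7E -> 'EEEEEEE'
  4A -> 'AAAA'

Decoded = EEAEEEEEEEAAAA


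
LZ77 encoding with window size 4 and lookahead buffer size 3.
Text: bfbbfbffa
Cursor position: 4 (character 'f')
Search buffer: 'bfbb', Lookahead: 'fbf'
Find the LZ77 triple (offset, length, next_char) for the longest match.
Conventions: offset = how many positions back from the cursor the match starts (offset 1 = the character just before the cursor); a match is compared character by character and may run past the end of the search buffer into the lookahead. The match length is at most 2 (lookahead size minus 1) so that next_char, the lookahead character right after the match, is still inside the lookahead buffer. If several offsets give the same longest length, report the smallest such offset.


Try each offset into the search buffer:
  offset=1 (pos 3, char 'b'): match length 0
  offset=2 (pos 2, char 'b'): match length 0
  offset=3 (pos 1, char 'f'): match length 2
  offset=4 (pos 0, char 'b'): match length 0
Longest match has length 2 at offset 3.
next_char = character at position 4 + 2 = 6 -> 'f'

Best match: offset=3, length=2 (matching 'fb' starting at position 1)
LZ77 triple: (3, 2, 'f')


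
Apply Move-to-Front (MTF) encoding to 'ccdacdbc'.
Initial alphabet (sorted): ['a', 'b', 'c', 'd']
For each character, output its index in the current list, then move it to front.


MTF encoding:
'c': index 2 in ['a', 'b', 'c', 'd'] -> ['c', 'a', 'b', 'd']
'c': index 0 in ['c', 'a', 'b', 'd'] -> ['c', 'a', 'b', 'd']
'd': index 3 in ['c', 'a', 'b', 'd'] -> ['d', 'c', 'a', 'b']
'a': index 2 in ['d', 'c', 'a', 'b'] -> ['a', 'd', 'c', 'b']
'c': index 2 in ['a', 'd', 'c', 'b'] -> ['c', 'a', 'd', 'b']
'd': index 2 in ['c', 'a', 'd', 'b'] -> ['d', 'c', 'a', 'b']
'b': index 3 in ['d', 'c', 'a', 'b'] -> ['b', 'd', 'c', 'a']
'c': index 2 in ['b', 'd', 'c', 'a'] -> ['c', 'b', 'd', 'a']


Output: [2, 0, 3, 2, 2, 2, 3, 2]


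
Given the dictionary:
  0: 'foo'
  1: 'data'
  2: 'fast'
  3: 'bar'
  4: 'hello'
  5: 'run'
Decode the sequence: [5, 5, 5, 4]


Look up each index in the dictionary:
  5 -> 'run'
  5 -> 'run'
  5 -> 'run'
  4 -> 'hello'

Decoded: "run run run hello"


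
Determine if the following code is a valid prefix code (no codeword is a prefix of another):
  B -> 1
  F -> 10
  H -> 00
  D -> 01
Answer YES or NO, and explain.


Checking each pair (does one codeword prefix another?):
  B='1' vs F='10': prefix -- VIOLATION

NO -- this is NOT a valid prefix code. B (1) is a prefix of F (10).


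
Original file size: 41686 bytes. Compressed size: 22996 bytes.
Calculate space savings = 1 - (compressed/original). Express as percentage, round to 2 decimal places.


ratio = compressed/original = 22996/41686 = 0.551648
savings = 1 - ratio = 1 - 0.551648 = 0.448352
as a percentage: 0.448352 * 100 = 44.84%

Space savings = 1 - 22996/41686 = 44.84%


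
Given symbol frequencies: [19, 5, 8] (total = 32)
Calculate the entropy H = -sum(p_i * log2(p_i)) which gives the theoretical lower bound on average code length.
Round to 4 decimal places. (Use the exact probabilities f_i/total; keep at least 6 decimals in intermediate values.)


Per-symbol terms -p_i * log2(p_i) with p_i = f_i/32:
  p = 19/32 = 0.593750: log2(p) = -0.752072, -p*log2(p) = 0.446543
  p = 5/32 = 0.156250: log2(p) = -2.678072, -p*log2(p) = 0.418449
  p = 8/32 = 0.250000: log2(p) = -2.000000, -p*log2(p) = 0.500000
H = 0.446543 + 0.418449 + 0.500000 = 1.364992

H = 1.365 bits/symbol


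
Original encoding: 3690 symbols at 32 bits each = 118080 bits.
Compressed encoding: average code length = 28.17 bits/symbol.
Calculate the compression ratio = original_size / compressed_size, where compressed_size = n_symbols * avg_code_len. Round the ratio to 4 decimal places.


original_size = n_symbols * orig_bits = 3690 * 32 = 118080 bits
compressed_size = n_symbols * avg_code_len = 3690 * 28.17 = 103947.3 bits
ratio = original_size / compressed_size = 118080 / 103947.3 = 1.136

Compression ratio = 1.136


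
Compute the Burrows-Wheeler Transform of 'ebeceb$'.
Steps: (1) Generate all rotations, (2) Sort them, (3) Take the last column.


Rotations (sorted):
  0: $ebeceb -> last char: b
  1: b$ebece -> last char: e
  2: beceb$e -> last char: e
  3: ceb$ebe -> last char: e
  4: eb$ebec -> last char: c
  5: ebeceb$ -> last char: $
  6: eceb$eb -> last char: b


BWT = beeec$b


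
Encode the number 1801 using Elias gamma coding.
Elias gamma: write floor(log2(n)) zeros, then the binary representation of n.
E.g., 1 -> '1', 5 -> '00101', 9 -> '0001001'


num_bits = floor(log2(1801)) + 1 = 11
leading_zeros = num_bits - 1 = 10
binary(1801) = 11100001001

Elias gamma(1801) = '0000000000' + '11100001001' = 000000000011100001001 (21 bits)


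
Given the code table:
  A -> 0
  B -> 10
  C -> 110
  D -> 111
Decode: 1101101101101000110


Decoding:
110 -> C
110 -> C
110 -> C
110 -> C
10 -> B
0 -> A
0 -> A
110 -> C


Result: CCCCBAAC


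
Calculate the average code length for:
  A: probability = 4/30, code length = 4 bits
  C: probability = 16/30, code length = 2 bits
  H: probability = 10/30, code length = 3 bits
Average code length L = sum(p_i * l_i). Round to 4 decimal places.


Weighted contributions p_i * l_i:
  A: (4/30) * 4 = 16/30
  C: (16/30) * 2 = 32/30
  H: (10/30) * 3 = 30/30
Sum = (16 + 32 + 30)/30 = 78/30

L = 78/30 = 2.6000 bits/symbol


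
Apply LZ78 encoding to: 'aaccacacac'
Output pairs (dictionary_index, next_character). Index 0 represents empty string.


LZ78 encoding steps:
Dictionary: {0: ''}
Step 1: w='' (idx 0), next='a' -> output (0, 'a'), add 'a' as idx 1
Step 2: w='a' (idx 1), next='c' -> output (1, 'c'), add 'ac' as idx 2
Step 3: w='' (idx 0), next='c' -> output (0, 'c'), add 'c' as idx 3
Step 4: w='ac' (idx 2), next='a' -> output (2, 'a'), add 'aca' as idx 4
Step 5: w='c' (idx 3), next='a' -> output (3, 'a'), add 'ca' as idx 5
Step 6: w='c' (idx 3), end of input -> output (3, '')


Encoded: [(0, 'a'), (1, 'c'), (0, 'c'), (2, 'a'), (3, 'a'), (3, '')]


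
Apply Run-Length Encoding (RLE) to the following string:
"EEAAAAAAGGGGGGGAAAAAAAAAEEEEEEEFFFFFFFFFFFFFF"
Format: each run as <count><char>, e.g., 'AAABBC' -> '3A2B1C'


Scanning runs left to right:
  i=0: run of 'E' x 2 -> '2E'
  i=2: run of 'A' x 6 -> '6A'
  i=8: run of 'G' x 7 -> '7G'
  i=15: run of 'A' x 9 -> '9A'
  i=24: run of 'E' x 7 -> '7E'
  i=31: run of 'F' x 14 -> '14F'

RLE = 2E6A7G9A7E14F


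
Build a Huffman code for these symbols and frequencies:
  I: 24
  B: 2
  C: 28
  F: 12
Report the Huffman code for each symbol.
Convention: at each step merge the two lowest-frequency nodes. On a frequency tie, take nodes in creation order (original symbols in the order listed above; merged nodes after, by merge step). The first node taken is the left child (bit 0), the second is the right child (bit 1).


Huffman tree construction:
Step 1: Merge B(2) + F(12) = 14
Step 2: Merge (B+F)(14) + I(24) = 38
Step 3: Merge C(28) + ((B+F)+I)(38) = 66
Read each symbol's code off the tree from the root (left child = 0, right child = 1).

Codes:
  I: 11 (length 2)
  B: 100 (length 3)
  C: 0 (length 1)
  F: 101 (length 3)
Average code length: 118/66 = 1.7879 bits/symbol


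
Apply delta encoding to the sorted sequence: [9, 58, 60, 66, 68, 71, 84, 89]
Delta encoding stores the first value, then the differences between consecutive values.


First value: 9
Deltas:
  58 - 9 = 49
  60 - 58 = 2
  66 - 60 = 6
  68 - 66 = 2
  71 - 68 = 3
  84 - 71 = 13
  89 - 84 = 5


Delta encoded: [9, 49, 2, 6, 2, 3, 13, 5]


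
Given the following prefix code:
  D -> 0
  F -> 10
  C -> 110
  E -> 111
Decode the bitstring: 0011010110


Decoding step by step:
Bits 0 -> D
Bits 0 -> D
Bits 110 -> C
Bits 10 -> F
Bits 110 -> C


Decoded message: DDCFC


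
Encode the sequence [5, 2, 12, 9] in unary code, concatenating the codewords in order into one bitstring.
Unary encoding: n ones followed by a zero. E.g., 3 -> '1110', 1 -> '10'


Encode each number as n ones followed by a terminating 0:
  5 -> 111110 (6 bits)
  2 -> 110 (3 bits)
  12 -> 1111111111110 (13 bits)
  9 -> 1111111110 (10 bits)
Total length = 6 + 3 + 13 + 10 = 32 bits.

Unary([5, 2, 12, 9]) = 11111011011111111111101111111110 (32 bits)


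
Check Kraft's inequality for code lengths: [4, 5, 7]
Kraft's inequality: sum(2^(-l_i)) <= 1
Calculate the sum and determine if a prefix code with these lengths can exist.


Sum = 2^(-4) + 2^(-5) + 2^(-7)
    = 0.0625 + 0.03125 + 0.0078125
    = 13/128 = 0.1015625
Since 0.1015625 <= 1, Kraft's inequality IS satisfied.
A prefix code with these lengths CAN exist.

Kraft sum = 0.1015625. Satisfied.


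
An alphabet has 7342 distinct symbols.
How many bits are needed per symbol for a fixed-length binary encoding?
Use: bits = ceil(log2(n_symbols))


log2(7342) = 12.842
Bracket: 2^12 = 4096 < 7342 <= 2^13 = 8192
So ceil(log2(7342)) = 13

bits = ceil(log2(7342)) = ceil(12.842) = 13 bits


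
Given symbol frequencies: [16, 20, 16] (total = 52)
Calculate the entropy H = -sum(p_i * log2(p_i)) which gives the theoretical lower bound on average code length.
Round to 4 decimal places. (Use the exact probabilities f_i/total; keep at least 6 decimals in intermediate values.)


Per-symbol terms -p_i * log2(p_i) with p_i = f_i/52:
  p = 16/52 = 0.307692: log2(p) = -1.700440, -p*log2(p) = 0.523212
  p = 20/52 = 0.384615: log2(p) = -1.378512, -p*log2(p) = 0.530197
  p = 16/52 = 0.307692: log2(p) = -1.700440, -p*log2(p) = 0.523212
H = 0.523212 + 0.530197 + 0.523212 = 1.576621

H = 1.5766 bits/symbol


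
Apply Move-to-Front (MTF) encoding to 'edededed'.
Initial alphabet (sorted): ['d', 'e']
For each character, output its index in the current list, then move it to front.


MTF encoding:
'e': index 1 in ['d', 'e'] -> ['e', 'd']
'd': index 1 in ['e', 'd'] -> ['d', 'e']
'e': index 1 in ['d', 'e'] -> ['e', 'd']
'd': index 1 in ['e', 'd'] -> ['d', 'e']
'e': index 1 in ['d', 'e'] -> ['e', 'd']
'd': index 1 in ['e', 'd'] -> ['d', 'e']
'e': index 1 in ['d', 'e'] -> ['e', 'd']
'd': index 1 in ['e', 'd'] -> ['d', 'e']


Output: [1, 1, 1, 1, 1, 1, 1, 1]


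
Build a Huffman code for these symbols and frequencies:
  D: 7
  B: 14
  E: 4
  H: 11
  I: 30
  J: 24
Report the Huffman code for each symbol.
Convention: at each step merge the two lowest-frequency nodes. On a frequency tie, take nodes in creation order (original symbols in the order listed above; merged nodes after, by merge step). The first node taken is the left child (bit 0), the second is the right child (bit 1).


Huffman tree construction:
Step 1: Merge E(4) + D(7) = 11
Step 2: Merge H(11) + (E+D)(11) = 22
Step 3: Merge B(14) + (H+(E+D))(22) = 36
Step 4: Merge J(24) + I(30) = 54
Step 5: Merge (B+(H+(E+D)))(36) + (J+I)(54) = 90
Read each symbol's code off the tree from the root (left child = 0, right child = 1).

Codes:
  D: 0111 (length 4)
  B: 00 (length 2)
  E: 0110 (length 4)
  H: 010 (length 3)
  I: 11 (length 2)
  J: 10 (length 2)
Average code length: 213/90 = 2.3667 bits/symbol


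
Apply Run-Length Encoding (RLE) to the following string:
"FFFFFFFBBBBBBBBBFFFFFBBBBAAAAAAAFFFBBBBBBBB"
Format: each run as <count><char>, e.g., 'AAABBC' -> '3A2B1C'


Scanning runs left to right:
  i=0: run of 'F' x 7 -> '7F'
  i=7: run of 'B' x 9 -> '9B'
  i=16: run of 'F' x 5 -> '5F'
  i=21: run of 'B' x 4 -> '4B'
  i=25: run of 'A' x 7 -> '7A'
  i=32: run of 'F' x 3 -> '3F'
  i=35: run of 'B' x 8 -> '8B'

RLE = 7F9B5F4B7A3F8B


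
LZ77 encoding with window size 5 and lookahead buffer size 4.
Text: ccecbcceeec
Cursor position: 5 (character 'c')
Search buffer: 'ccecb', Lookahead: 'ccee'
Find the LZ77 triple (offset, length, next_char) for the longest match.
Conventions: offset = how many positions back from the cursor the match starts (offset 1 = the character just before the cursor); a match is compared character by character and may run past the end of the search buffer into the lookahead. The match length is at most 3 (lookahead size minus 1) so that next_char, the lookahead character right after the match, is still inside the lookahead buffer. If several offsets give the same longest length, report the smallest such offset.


Try each offset into the search buffer:
  offset=1 (pos 4, char 'b'): match length 0
  offset=2 (pos 3, char 'c'): match length 1
  offset=3 (pos 2, char 'e'): match length 0
  offset=4 (pos 1, char 'c'): match length 1
  offset=5 (pos 0, char 'c'): match length 3
Longest match has length 3 at offset 5.
next_char = character at position 5 + 3 = 8 -> 'e'

Best match: offset=5, length=3 (matching 'cce' starting at position 0)
LZ77 triple: (5, 3, 'e')


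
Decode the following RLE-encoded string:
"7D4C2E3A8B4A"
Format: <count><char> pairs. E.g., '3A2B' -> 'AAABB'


Expanding each <count><char> pair:
  7D -> 'DDDDDDD'
  4C -> 'CCCC'
  2E -> 'EE'
  3A -> 'AAA'
  8B -> 'BBBBBBBB'
  4A -> 'AAAA'

Decoded = DDDDDDDCCCCEEAAABBBBBBBBAAAA


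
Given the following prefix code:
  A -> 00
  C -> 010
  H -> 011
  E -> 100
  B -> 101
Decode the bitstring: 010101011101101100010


Decoding step by step:
Bits 010 -> C
Bits 101 -> B
Bits 011 -> H
Bits 101 -> B
Bits 101 -> B
Bits 100 -> E
Bits 010 -> C


Decoded message: CBHBBEC


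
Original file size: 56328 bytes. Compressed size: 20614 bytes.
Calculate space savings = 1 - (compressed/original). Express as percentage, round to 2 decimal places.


ratio = compressed/original = 20614/56328 = 0.365964
savings = 1 - ratio = 1 - 0.365964 = 0.634036
as a percentage: 0.634036 * 100 = 63.4%

Space savings = 1 - 20614/56328 = 63.4%


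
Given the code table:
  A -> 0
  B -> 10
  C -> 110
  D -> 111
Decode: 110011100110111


Decoding:
110 -> C
0 -> A
111 -> D
0 -> A
0 -> A
110 -> C
111 -> D


Result: CADAACD


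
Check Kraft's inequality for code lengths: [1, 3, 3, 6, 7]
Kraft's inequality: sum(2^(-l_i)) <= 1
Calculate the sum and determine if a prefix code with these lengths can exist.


Sum = 2^(-1) + 2^(-3) + 2^(-3) + 2^(-6) + 2^(-7)
    = 0.5 + 0.125 + 0.125 + 0.015625 + 0.0078125
    = 99/128 = 0.7734375
Since 0.7734375 <= 1, Kraft's inequality IS satisfied.
A prefix code with these lengths CAN exist.

Kraft sum = 0.7734375. Satisfied.


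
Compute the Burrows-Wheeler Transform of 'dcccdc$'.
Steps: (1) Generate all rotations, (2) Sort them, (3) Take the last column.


Rotations (sorted):
  0: $dcccdc -> last char: c
  1: c$dcccd -> last char: d
  2: cccdc$d -> last char: d
  3: ccdc$dc -> last char: c
  4: cdc$dcc -> last char: c
  5: dc$dccc -> last char: c
  6: dcccdc$ -> last char: $


BWT = cddccc$


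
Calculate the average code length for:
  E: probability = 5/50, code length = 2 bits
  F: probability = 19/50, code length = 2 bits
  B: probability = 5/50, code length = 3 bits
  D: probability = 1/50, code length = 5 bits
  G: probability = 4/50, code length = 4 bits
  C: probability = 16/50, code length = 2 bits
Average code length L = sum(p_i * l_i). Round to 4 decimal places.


Weighted contributions p_i * l_i:
  E: (5/50) * 2 = 10/50
  F: (19/50) * 2 = 38/50
  B: (5/50) * 3 = 15/50
  D: (1/50) * 5 = 5/50
  G: (4/50) * 4 = 16/50
  C: (16/50) * 2 = 32/50
Sum = (10 + 38 + 15 + 5 + 16 + 32)/50 = 116/50

L = 116/50 = 2.3200 bits/symbol


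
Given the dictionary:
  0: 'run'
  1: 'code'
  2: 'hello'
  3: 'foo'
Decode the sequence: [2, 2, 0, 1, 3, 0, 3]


Look up each index in the dictionary:
  2 -> 'hello'
  2 -> 'hello'
  0 -> 'run'
  1 -> 'code'
  3 -> 'foo'
  0 -> 'run'
  3 -> 'foo'

Decoded: "hello hello run code foo run foo"


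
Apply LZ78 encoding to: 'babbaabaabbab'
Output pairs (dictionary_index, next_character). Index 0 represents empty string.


LZ78 encoding steps:
Dictionary: {0: ''}
Step 1: w='' (idx 0), next='b' -> output (0, 'b'), add 'b' as idx 1
Step 2: w='' (idx 0), next='a' -> output (0, 'a'), add 'a' as idx 2
Step 3: w='b' (idx 1), next='b' -> output (1, 'b'), add 'bb' as idx 3
Step 4: w='a' (idx 2), next='a' -> output (2, 'a'), add 'aa' as idx 4
Step 5: w='b' (idx 1), next='a' -> output (1, 'a'), add 'ba' as idx 5
Step 6: w='a' (idx 2), next='b' -> output (2, 'b'), add 'ab' as idx 6
Step 7: w='ba' (idx 5), next='b' -> output (5, 'b'), add 'bab' as idx 7


Encoded: [(0, 'b'), (0, 'a'), (1, 'b'), (2, 'a'), (1, 'a'), (2, 'b'), (5, 'b')]


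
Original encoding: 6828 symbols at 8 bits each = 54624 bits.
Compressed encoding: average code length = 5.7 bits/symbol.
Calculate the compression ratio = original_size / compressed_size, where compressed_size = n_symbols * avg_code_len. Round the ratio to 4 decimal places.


original_size = n_symbols * orig_bits = 6828 * 8 = 54624 bits
compressed_size = n_symbols * avg_code_len = 6828 * 5.7 = 38919.6 bits
ratio = original_size / compressed_size = 54624 / 38919.6 = 1.4035

Compression ratio = 1.4035


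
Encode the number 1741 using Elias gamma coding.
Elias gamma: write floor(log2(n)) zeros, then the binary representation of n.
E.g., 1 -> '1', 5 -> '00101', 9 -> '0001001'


num_bits = floor(log2(1741)) + 1 = 11
leading_zeros = num_bits - 1 = 10
binary(1741) = 11011001101

Elias gamma(1741) = '0000000000' + '11011001101' = 000000000011011001101 (21 bits)


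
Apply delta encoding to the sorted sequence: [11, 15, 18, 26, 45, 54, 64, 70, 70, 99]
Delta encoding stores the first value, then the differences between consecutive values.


First value: 11
Deltas:
  15 - 11 = 4
  18 - 15 = 3
  26 - 18 = 8
  45 - 26 = 19
  54 - 45 = 9
  64 - 54 = 10
  70 - 64 = 6
  70 - 70 = 0
  99 - 70 = 29


Delta encoded: [11, 4, 3, 8, 19, 9, 10, 6, 0, 29]


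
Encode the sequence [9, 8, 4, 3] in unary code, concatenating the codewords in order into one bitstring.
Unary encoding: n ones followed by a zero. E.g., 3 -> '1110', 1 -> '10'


Encode each number as n ones followed by a terminating 0:
  9 -> 1111111110 (10 bits)
  8 -> 111111110 (9 bits)
  4 -> 11110 (5 bits)
  3 -> 1110 (4 bits)
Total length = 10 + 9 + 5 + 4 = 28 bits.

Unary([9, 8, 4, 3]) = 1111111110111111110111101110 (28 bits)


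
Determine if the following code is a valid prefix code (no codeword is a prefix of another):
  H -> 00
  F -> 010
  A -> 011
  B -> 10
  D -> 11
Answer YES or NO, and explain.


Checking each pair (does one codeword prefix another?):
  H='00' vs F='010': no prefix
  H='00' vs A='011': no prefix
  H='00' vs B='10': no prefix
  H='00' vs D='11': no prefix
  F='010' vs H='00': no prefix
  F='010' vs A='011': no prefix
  F='010' vs B='10': no prefix
  F='010' vs D='11': no prefix
  A='011' vs H='00': no prefix
  A='011' vs F='010': no prefix
  A='011' vs B='10': no prefix
  A='011' vs D='11': no prefix
  B='10' vs H='00': no prefix
  B='10' vs F='010': no prefix
  B='10' vs A='011': no prefix
  B='10' vs D='11': no prefix
  D='11' vs H='00': no prefix
  D='11' vs F='010': no prefix
  D='11' vs A='011': no prefix
  D='11' vs B='10': no prefix
No violation found over all pairs.

YES -- this is a valid prefix code. No codeword is a prefix of any other codeword.


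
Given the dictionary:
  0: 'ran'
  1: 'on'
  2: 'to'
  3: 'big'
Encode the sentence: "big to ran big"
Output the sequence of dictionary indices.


Look up each word in the dictionary:
  'big' -> 3
  'to' -> 2
  'ran' -> 0
  'big' -> 3

Encoded: [3, 2, 0, 3]


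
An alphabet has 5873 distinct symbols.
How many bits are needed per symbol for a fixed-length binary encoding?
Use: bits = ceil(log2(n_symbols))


log2(5873) = 12.5199
Bracket: 2^12 = 4096 < 5873 <= 2^13 = 8192
So ceil(log2(5873)) = 13

bits = ceil(log2(5873)) = ceil(12.5199) = 13 bits


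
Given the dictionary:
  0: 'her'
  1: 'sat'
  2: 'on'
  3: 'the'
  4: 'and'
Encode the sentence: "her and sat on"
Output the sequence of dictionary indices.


Look up each word in the dictionary:
  'her' -> 0
  'and' -> 4
  'sat' -> 1
  'on' -> 2

Encoded: [0, 4, 1, 2]


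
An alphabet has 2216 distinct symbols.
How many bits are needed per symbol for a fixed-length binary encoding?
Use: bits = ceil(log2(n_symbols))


log2(2216) = 11.1137
Bracket: 2^11 = 2048 < 2216 <= 2^12 = 4096
So ceil(log2(2216)) = 12

bits = ceil(log2(2216)) = ceil(11.1137) = 12 bits


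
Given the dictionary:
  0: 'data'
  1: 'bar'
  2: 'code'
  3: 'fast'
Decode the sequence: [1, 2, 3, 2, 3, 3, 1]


Look up each index in the dictionary:
  1 -> 'bar'
  2 -> 'code'
  3 -> 'fast'
  2 -> 'code'
  3 -> 'fast'
  3 -> 'fast'
  1 -> 'bar'

Decoded: "bar code fast code fast fast bar"


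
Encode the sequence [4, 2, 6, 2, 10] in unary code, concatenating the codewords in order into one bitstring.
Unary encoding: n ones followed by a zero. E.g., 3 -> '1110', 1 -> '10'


Encode each number as n ones followed by a terminating 0:
  4 -> 11110 (5 bits)
  2 -> 110 (3 bits)
  6 -> 1111110 (7 bits)
  2 -> 110 (3 bits)
  10 -> 11111111110 (11 bits)
Total length = 5 + 3 + 7 + 3 + 11 = 29 bits.

Unary([4, 2, 6, 2, 10]) = 11110110111111011011111111110 (29 bits)


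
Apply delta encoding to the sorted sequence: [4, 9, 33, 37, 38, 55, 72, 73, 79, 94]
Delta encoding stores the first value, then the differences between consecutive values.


First value: 4
Deltas:
  9 - 4 = 5
  33 - 9 = 24
  37 - 33 = 4
  38 - 37 = 1
  55 - 38 = 17
  72 - 55 = 17
  73 - 72 = 1
  79 - 73 = 6
  94 - 79 = 15


Delta encoded: [4, 5, 24, 4, 1, 17, 17, 1, 6, 15]


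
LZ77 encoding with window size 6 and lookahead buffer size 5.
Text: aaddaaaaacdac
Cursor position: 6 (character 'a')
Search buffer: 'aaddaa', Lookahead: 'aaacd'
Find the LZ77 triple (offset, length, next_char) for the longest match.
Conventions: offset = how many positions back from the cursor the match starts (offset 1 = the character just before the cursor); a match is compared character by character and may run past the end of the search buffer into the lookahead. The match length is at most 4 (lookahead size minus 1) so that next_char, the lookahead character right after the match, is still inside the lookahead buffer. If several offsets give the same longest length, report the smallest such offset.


Try each offset into the search buffer:
  offset=1 (pos 5, char 'a'): match length 3
  offset=2 (pos 4, char 'a'): match length 3
  offset=3 (pos 3, char 'd'): match length 0
  offset=4 (pos 2, char 'd'): match length 0
  offset=5 (pos 1, char 'a'): match length 1
  offset=6 (pos 0, char 'a'): match length 2
Longest match has length 3, found at offsets 1, 2; take the smallest, offset 1.
next_char = character at position 6 + 3 = 9 -> 'c'

Best match: offset=1, length=3 (matching 'aaa' starting at position 5)
LZ77 triple: (1, 3, 'c')


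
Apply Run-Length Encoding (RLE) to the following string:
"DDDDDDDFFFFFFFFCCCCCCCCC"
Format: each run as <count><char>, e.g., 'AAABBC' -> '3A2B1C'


Scanning runs left to right:
  i=0: run of 'D' x 7 -> '7D'
  i=7: run of 'F' x 8 -> '8F'
  i=15: run of 'C' x 9 -> '9C'

RLE = 7D8F9C


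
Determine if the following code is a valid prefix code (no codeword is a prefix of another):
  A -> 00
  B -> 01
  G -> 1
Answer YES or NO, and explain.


Checking each pair (does one codeword prefix another?):
  A='00' vs B='01': no prefix
  A='00' vs G='1': no prefix
  B='01' vs A='00': no prefix
  B='01' vs G='1': no prefix
  G='1' vs A='00': no prefix
  G='1' vs B='01': no prefix
No violation found over all pairs.

YES -- this is a valid prefix code. No codeword is a prefix of any other codeword.


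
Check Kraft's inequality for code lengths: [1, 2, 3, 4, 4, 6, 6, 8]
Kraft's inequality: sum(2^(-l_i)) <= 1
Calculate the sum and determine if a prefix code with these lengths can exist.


Sum = 2^(-1) + 2^(-2) + 2^(-3) + 2^(-4) + 2^(-4) + 2^(-6) + 2^(-6) + 2^(-8)
    = 0.5 + 0.25 + 0.125 + 0.0625 + 0.0625 + 0.015625 + 0.015625 + 0.00390625
    = 265/256 = 1.03515625
Since 1.03515625 > 1, Kraft's inequality is NOT satisfied.
A prefix code with these lengths CANNOT exist.

Kraft sum = 1.03515625. Not satisfied.


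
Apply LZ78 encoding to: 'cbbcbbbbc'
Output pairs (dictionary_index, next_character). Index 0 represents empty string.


LZ78 encoding steps:
Dictionary: {0: ''}
Step 1: w='' (idx 0), next='c' -> output (0, 'c'), add 'c' as idx 1
Step 2: w='' (idx 0), next='b' -> output (0, 'b'), add 'b' as idx 2
Step 3: w='b' (idx 2), next='c' -> output (2, 'c'), add 'bc' as idx 3
Step 4: w='b' (idx 2), next='b' -> output (2, 'b'), add 'bb' as idx 4
Step 5: w='bb' (idx 4), next='c' -> output (4, 'c'), add 'bbc' as idx 5


Encoded: [(0, 'c'), (0, 'b'), (2, 'c'), (2, 'b'), (4, 'c')]


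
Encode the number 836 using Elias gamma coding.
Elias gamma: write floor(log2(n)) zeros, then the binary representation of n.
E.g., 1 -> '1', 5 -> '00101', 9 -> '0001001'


num_bits = floor(log2(836)) + 1 = 10
leading_zeros = num_bits - 1 = 9
binary(836) = 1101000100

Elias gamma(836) = '000000000' + '1101000100' = 0000000001101000100 (19 bits)


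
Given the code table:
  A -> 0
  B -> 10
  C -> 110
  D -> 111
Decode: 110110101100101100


Decoding:
110 -> C
110 -> C
10 -> B
110 -> C
0 -> A
10 -> B
110 -> C
0 -> A


Result: CCBCABCA


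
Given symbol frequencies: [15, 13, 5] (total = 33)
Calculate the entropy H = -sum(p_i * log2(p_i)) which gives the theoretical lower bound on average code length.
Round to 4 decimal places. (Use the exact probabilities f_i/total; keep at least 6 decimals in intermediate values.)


Per-symbol terms -p_i * log2(p_i) with p_i = f_i/33:
  p = 15/33 = 0.454545: log2(p) = -1.137504, -p*log2(p) = 0.517047
  p = 13/33 = 0.393939: log2(p) = -1.343954, -p*log2(p) = 0.529437
  p = 5/33 = 0.151515: log2(p) = -2.722466, -p*log2(p) = 0.412495
H = 0.517047 + 0.529437 + 0.412495 = 1.458979

H = 1.459 bits/symbol


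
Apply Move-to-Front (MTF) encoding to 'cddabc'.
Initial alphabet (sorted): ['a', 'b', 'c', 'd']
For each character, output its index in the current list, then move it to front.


MTF encoding:
'c': index 2 in ['a', 'b', 'c', 'd'] -> ['c', 'a', 'b', 'd']
'd': index 3 in ['c', 'a', 'b', 'd'] -> ['d', 'c', 'a', 'b']
'd': index 0 in ['d', 'c', 'a', 'b'] -> ['d', 'c', 'a', 'b']
'a': index 2 in ['d', 'c', 'a', 'b'] -> ['a', 'd', 'c', 'b']
'b': index 3 in ['a', 'd', 'c', 'b'] -> ['b', 'a', 'd', 'c']
'c': index 3 in ['b', 'a', 'd', 'c'] -> ['c', 'b', 'a', 'd']


Output: [2, 3, 0, 2, 3, 3]


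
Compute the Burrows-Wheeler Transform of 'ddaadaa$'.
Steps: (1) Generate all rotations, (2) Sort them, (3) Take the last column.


Rotations (sorted):
  0: $ddaadaa -> last char: a
  1: a$ddaada -> last char: a
  2: aa$ddaad -> last char: d
  3: aadaa$dd -> last char: d
  4: adaa$dda -> last char: a
  5: daa$ddaa -> last char: a
  6: daadaa$d -> last char: d
  7: ddaadaa$ -> last char: $


BWT = aaddaad$


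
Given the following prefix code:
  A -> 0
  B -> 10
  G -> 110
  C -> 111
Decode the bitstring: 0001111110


Decoding step by step:
Bits 0 -> A
Bits 0 -> A
Bits 0 -> A
Bits 111 -> C
Bits 111 -> C
Bits 0 -> A


Decoded message: AAACCA


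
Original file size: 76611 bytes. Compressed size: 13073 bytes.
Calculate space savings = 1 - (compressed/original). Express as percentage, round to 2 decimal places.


ratio = compressed/original = 13073/76611 = 0.170641
savings = 1 - ratio = 1 - 0.170641 = 0.829359
as a percentage: 0.829359 * 100 = 82.94%

Space savings = 1 - 13073/76611 = 82.94%


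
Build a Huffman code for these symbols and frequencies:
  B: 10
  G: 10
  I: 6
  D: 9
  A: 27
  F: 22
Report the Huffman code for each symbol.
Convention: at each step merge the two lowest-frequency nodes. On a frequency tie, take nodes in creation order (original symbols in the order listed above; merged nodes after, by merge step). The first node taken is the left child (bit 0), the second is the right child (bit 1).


Huffman tree construction:
Step 1: Merge I(6) + D(9) = 15
Step 2: Merge B(10) + G(10) = 20
Step 3: Merge (I+D)(15) + (B+G)(20) = 35
Step 4: Merge F(22) + A(27) = 49
Step 5: Merge ((I+D)+(B+G))(35) + (F+A)(49) = 84
Read each symbol's code off the tree from the root (left child = 0, right child = 1).

Codes:
  B: 010 (length 3)
  G: 011 (length 3)
  I: 000 (length 3)
  D: 001 (length 3)
  A: 11 (length 2)
  F: 10 (length 2)
Average code length: 203/84 = 2.4167 bits/symbol


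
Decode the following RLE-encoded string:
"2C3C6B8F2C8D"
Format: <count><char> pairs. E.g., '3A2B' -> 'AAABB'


Expanding each <count><char> pair:
  2C -> 'CC'
  3C -> 'CCC'
  6B -> 'BBBBBB'
  8F -> 'FFFFFFFF'
  2C -> 'CC'
  8D -> 'DDDDDDDD'

Decoded = CCCCCBBBBBBFFFFFFFFCCDDDDDDDD


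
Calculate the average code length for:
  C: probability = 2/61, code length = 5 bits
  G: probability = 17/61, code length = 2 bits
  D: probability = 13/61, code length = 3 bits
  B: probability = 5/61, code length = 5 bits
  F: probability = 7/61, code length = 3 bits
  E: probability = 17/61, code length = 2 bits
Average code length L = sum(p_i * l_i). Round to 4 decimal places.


Weighted contributions p_i * l_i:
  C: (2/61) * 5 = 10/61
  G: (17/61) * 2 = 34/61
  D: (13/61) * 3 = 39/61
  B: (5/61) * 5 = 25/61
  F: (7/61) * 3 = 21/61
  E: (17/61) * 2 = 34/61
Sum = (10 + 34 + 39 + 25 + 21 + 34)/61 = 163/61

L = 163/61 = 2.6721 bits/symbol


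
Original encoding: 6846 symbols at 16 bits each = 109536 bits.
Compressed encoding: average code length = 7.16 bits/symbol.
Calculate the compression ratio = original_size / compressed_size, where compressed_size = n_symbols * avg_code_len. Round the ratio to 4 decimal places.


original_size = n_symbols * orig_bits = 6846 * 16 = 109536 bits
compressed_size = n_symbols * avg_code_len = 6846 * 7.16 = 49017.36 bits
ratio = original_size / compressed_size = 109536 / 49017.36 = 2.2346

Compression ratio = 2.2346


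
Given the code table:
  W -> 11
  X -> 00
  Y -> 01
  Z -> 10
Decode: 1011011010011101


Decoding:
10 -> Z
11 -> W
01 -> Y
10 -> Z
10 -> Z
01 -> Y
11 -> W
01 -> Y


Result: ZWYZZYWY


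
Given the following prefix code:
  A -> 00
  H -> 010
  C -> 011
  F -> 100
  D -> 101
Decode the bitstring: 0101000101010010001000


Decoding step by step:
Bits 010 -> H
Bits 100 -> F
Bits 010 -> H
Bits 101 -> D
Bits 00 -> A
Bits 100 -> F
Bits 010 -> H
Bits 00 -> A


Decoded message: HFHDAFHA


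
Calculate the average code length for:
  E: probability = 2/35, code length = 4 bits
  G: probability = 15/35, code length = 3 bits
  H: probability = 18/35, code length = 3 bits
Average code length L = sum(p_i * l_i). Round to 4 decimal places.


Weighted contributions p_i * l_i:
  E: (2/35) * 4 = 8/35
  G: (15/35) * 3 = 45/35
  H: (18/35) * 3 = 54/35
Sum = (8 + 45 + 54)/35 = 107/35

L = 107/35 = 3.0571 bits/symbol


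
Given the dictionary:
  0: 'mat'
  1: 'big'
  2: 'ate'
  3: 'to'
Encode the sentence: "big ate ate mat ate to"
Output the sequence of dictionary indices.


Look up each word in the dictionary:
  'big' -> 1
  'ate' -> 2
  'ate' -> 2
  'mat' -> 0
  'ate' -> 2
  'to' -> 3

Encoded: [1, 2, 2, 0, 2, 3]


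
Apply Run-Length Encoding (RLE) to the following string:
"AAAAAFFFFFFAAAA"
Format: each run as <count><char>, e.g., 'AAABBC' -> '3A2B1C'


Scanning runs left to right:
  i=0: run of 'A' x 5 -> '5A'
  i=5: run of 'F' x 6 -> '6F'
  i=11: run of 'A' x 4 -> '4A'

RLE = 5A6F4A


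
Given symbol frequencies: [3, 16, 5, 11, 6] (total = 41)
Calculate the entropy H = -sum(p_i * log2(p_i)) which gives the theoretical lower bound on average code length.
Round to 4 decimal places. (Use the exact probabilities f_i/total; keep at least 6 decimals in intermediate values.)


Per-symbol terms -p_i * log2(p_i) with p_i = f_i/41:
  p = 3/41 = 0.073171: log2(p) = -3.772590, -p*log2(p) = 0.276043
  p = 16/41 = 0.390244: log2(p) = -1.357552, -p*log2(p) = 0.529776
  p = 5/41 = 0.121951: log2(p) = -3.035624, -p*log2(p) = 0.370198
  p = 11/41 = 0.268293: log2(p) = -1.898120, -p*log2(p) = 0.509252
  p = 6/41 = 0.146341: log2(p) = -2.772590, -p*log2(p) = 0.405745
H = 0.276043 + 0.529776 + 0.370198 + 0.509252 + 0.405745 = 2.091014

H = 2.091 bits/symbol


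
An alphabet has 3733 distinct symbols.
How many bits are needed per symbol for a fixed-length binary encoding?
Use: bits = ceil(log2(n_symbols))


log2(3733) = 11.8661
Bracket: 2^11 = 2048 < 3733 <= 2^12 = 4096
So ceil(log2(3733)) = 12

bits = ceil(log2(3733)) = ceil(11.8661) = 12 bits


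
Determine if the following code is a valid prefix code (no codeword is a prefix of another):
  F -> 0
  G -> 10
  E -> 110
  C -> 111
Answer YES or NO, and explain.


Checking each pair (does one codeword prefix another?):
  F='0' vs G='10': no prefix
  F='0' vs E='110': no prefix
  F='0' vs C='111': no prefix
  G='10' vs F='0': no prefix
  G='10' vs E='110': no prefix
  G='10' vs C='111': no prefix
  E='110' vs F='0': no prefix
  E='110' vs G='10': no prefix
  E='110' vs C='111': no prefix
  C='111' vs F='0': no prefix
  C='111' vs G='10': no prefix
  C='111' vs E='110': no prefix
No violation found over all pairs.

YES -- this is a valid prefix code. No codeword is a prefix of any other codeword.


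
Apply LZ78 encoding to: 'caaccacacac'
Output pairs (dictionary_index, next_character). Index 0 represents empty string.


LZ78 encoding steps:
Dictionary: {0: ''}
Step 1: w='' (idx 0), next='c' -> output (0, 'c'), add 'c' as idx 1
Step 2: w='' (idx 0), next='a' -> output (0, 'a'), add 'a' as idx 2
Step 3: w='a' (idx 2), next='c' -> output (2, 'c'), add 'ac' as idx 3
Step 4: w='c' (idx 1), next='a' -> output (1, 'a'), add 'ca' as idx 4
Step 5: w='ca' (idx 4), next='c' -> output (4, 'c'), add 'cac' as idx 5
Step 6: w='ac' (idx 3), end of input -> output (3, '')


Encoded: [(0, 'c'), (0, 'a'), (2, 'c'), (1, 'a'), (4, 'c'), (3, '')]


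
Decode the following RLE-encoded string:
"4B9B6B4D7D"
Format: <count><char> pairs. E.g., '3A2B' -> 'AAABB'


Expanding each <count><char> pair:
  4B -> 'BBBB'
  9B -> 'BBBBBBBBB'
  6B -> 'BBBBBB'
  4D -> 'DDDD'
  7D -> 'DDDDDDD'

Decoded = BBBBBBBBBBBBBBBBBBBDDDDDDDDDDD


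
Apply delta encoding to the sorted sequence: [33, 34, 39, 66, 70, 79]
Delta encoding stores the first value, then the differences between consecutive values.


First value: 33
Deltas:
  34 - 33 = 1
  39 - 34 = 5
  66 - 39 = 27
  70 - 66 = 4
  79 - 70 = 9


Delta encoded: [33, 1, 5, 27, 4, 9]


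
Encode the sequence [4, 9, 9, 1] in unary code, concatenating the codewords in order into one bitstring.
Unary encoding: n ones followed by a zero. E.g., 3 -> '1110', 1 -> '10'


Encode each number as n ones followed by a terminating 0:
  4 -> 11110 (5 bits)
  9 -> 1111111110 (10 bits)
  9 -> 1111111110 (10 bits)
  1 -> 10 (2 bits)
Total length = 5 + 10 + 10 + 2 = 27 bits.

Unary([4, 9, 9, 1]) = 111101111111110111111111010 (27 bits)


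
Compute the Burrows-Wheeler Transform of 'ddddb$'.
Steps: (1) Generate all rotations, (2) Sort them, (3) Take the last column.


Rotations (sorted):
  0: $ddddb -> last char: b
  1: b$dddd -> last char: d
  2: db$ddd -> last char: d
  3: ddb$dd -> last char: d
  4: dddb$d -> last char: d
  5: ddddb$ -> last char: $


BWT = bdddd$


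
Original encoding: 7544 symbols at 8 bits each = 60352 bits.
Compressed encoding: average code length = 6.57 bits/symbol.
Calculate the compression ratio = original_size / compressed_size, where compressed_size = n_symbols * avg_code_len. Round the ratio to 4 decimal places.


original_size = n_symbols * orig_bits = 7544 * 8 = 60352 bits
compressed_size = n_symbols * avg_code_len = 7544 * 6.57 = 49564.08 bits
ratio = original_size / compressed_size = 60352 / 49564.08 = 1.2177

Compression ratio = 1.2177


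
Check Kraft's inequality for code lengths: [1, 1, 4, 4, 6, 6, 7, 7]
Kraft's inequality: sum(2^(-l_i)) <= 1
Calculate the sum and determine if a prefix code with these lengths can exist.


Sum = 2^(-1) + 2^(-1) + 2^(-4) + 2^(-4) + 2^(-6) + 2^(-6) + 2^(-7) + 2^(-7)
    = 0.5 + 0.5 + 0.0625 + 0.0625 + 0.015625 + 0.015625 + 0.0078125 + 0.0078125
    = 150/128 = 1.171875
Since 1.171875 > 1, Kraft's inequality is NOT satisfied.
A prefix code with these lengths CANNOT exist.

Kraft sum = 1.171875. Not satisfied.


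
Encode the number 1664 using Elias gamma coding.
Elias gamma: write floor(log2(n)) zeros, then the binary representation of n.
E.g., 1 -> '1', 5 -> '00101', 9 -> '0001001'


num_bits = floor(log2(1664)) + 1 = 11
leading_zeros = num_bits - 1 = 10
binary(1664) = 11010000000

Elias gamma(1664) = '0000000000' + '11010000000' = 000000000011010000000 (21 bits)


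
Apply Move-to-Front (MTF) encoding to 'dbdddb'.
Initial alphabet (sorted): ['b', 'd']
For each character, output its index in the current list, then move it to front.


MTF encoding:
'd': index 1 in ['b', 'd'] -> ['d', 'b']
'b': index 1 in ['d', 'b'] -> ['b', 'd']
'd': index 1 in ['b', 'd'] -> ['d', 'b']
'd': index 0 in ['d', 'b'] -> ['d', 'b']
'd': index 0 in ['d', 'b'] -> ['d', 'b']
'b': index 1 in ['d', 'b'] -> ['b', 'd']


Output: [1, 1, 1, 0, 0, 1]


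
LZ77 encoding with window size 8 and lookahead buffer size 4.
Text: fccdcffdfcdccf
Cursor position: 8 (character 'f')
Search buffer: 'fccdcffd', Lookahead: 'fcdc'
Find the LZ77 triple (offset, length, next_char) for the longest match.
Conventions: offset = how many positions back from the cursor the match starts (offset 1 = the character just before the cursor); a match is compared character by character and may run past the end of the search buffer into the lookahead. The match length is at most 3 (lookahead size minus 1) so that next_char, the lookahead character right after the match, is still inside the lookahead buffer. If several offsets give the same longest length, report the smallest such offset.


Try each offset into the search buffer:
  offset=1 (pos 7, char 'd'): match length 0
  offset=2 (pos 6, char 'f'): match length 1
  offset=3 (pos 5, char 'f'): match length 1
  offset=4 (pos 4, char 'c'): match length 0
  offset=5 (pos 3, char 'd'): match length 0
  offset=6 (pos 2, char 'c'): match length 0
  offset=7 (pos 1, char 'c'): match length 0
  offset=8 (pos 0, char 'f'): match length 2
Longest match has length 2 at offset 8.
next_char = character at position 8 + 2 = 10 -> 'd'

Best match: offset=8, length=2 (matching 'fc' starting at position 0)
LZ77 triple: (8, 2, 'd')


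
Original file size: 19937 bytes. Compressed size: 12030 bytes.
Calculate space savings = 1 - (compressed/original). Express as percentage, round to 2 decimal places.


ratio = compressed/original = 12030/19937 = 0.603401
savings = 1 - ratio = 1 - 0.603401 = 0.396599
as a percentage: 0.396599 * 100 = 39.66%

Space savings = 1 - 12030/19937 = 39.66%


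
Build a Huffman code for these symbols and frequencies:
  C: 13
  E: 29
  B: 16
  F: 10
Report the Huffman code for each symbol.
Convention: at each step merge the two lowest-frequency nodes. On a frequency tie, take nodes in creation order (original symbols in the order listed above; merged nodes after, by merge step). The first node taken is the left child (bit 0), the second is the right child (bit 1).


Huffman tree construction:
Step 1: Merge F(10) + C(13) = 23
Step 2: Merge B(16) + (F+C)(23) = 39
Step 3: Merge E(29) + (B+(F+C))(39) = 68
Read each symbol's code off the tree from the root (left child = 0, right child = 1).

Codes:
  C: 111 (length 3)
  E: 0 (length 1)
  B: 10 (length 2)
  F: 110 (length 3)
Average code length: 130/68 = 1.9118 bits/symbol


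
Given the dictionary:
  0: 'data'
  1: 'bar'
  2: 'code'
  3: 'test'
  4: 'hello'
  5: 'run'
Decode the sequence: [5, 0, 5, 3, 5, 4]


Look up each index in the dictionary:
  5 -> 'run'
  0 -> 'data'
  5 -> 'run'
  3 -> 'test'
  5 -> 'run'
  4 -> 'hello'

Decoded: "run data run test run hello"


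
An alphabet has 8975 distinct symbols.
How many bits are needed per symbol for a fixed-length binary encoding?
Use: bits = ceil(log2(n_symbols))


log2(8975) = 13.1317
Bracket: 2^13 = 8192 < 8975 <= 2^14 = 16384
So ceil(log2(8975)) = 14

bits = ceil(log2(8975)) = ceil(13.1317) = 14 bits
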